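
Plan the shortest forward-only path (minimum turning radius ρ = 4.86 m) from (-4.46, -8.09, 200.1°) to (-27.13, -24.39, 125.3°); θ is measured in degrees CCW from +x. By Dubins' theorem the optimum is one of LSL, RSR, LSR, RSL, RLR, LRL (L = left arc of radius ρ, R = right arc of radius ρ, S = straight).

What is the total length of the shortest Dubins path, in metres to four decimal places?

Let ψ = atan2(Δy, Δx) = atan2(-16.30, -22.67) = -144.2834° be the start→goal bearing.
Normalize: d = |goal − start| / ρ = 27.921656/4.86 = 5.745197, α = (θ_start − ψ) mod 360° = 344.3834° = 6.010624 rad, β = (θ_goal − ψ) mod 360° = 269.5834° = 4.705118 rad.
Common terms: sin α = -0.269199, cos α = 0.963085, sin β = -0.999974, cos β = -0.007271, cos(α−β) = 0.262189, d² = 33.007286. Work in radians in the unit-radius frame; every candidate has L = ρ·(t + p + q).
LSL: p² = 2 + d² − 2cos(α−β) + 2d(sin α − sin β) = 42.879800; p = √p² = 6.548267; φ = atan2(cos β − cos α, d + sin α − sin β) = -0.148733 rad; t = (φ − α) mod 2π = 0.123828 rad, q = (β − φ) mod 2π = 4.853851 rad → L = 4.86·(0.123828 + 6.548267 + 4.853851) = 4.86·11.525946 = 56.016097 m
RSR: p² = 2 + d² − 2cos(α−β) + 2d(sin β − sin α) = 26.086016; p = √p² = 5.107447; φ = atan2(cos α − cos β, d − sin α + sin β) = 0.191150 rad; t = (α − φ) mod 2π = 5.819474 rad, q = (φ − β) mod 2π = 1.769217 rad → L = 4.86·(5.819474 + 5.107447 + 1.769217) = 4.86·12.696139 = 61.703234 m
LSR: p² = d² − 2 + 2cos(α−β) + 2d(sin α + sin β) = 16.948377; p = √p² = 4.116841; φ = atan2(−cos α − cos β, d + sin α + sin β) − atan2(−2, p) = 0.241850 rad; t = (φ − α) mod 2π = 0.514411 rad, q = (φ − β) mod 2π = 1.819917 rad → L = 4.86·(0.514411 + 4.116841 + 1.819917) = 4.86·6.451168 = 31.352677 m
RSL: p² = d² − 2 + 2cos(α−β) − 2d(sin α + sin β) = 46.114953; p = √p² = 6.790799; φ = atan2(cos α + cos β, d − sin α − sin β) − atan2(2, p) = -0.150987 rad; t = (α − φ) mod 2π = 6.161612 rad, q = (β − φ) mod 2π = 4.856105 rad → L = 4.86·(6.161612 + 6.790799 + 4.856105) = 4.86·17.808516 = 86.549388 m
RLR: c = (6 − d² + 2cos(α−β) + 2d(sin α − sin β))/8 = -2.260752, |c| > 1 → infeasible
LRL: c = (6 − d² + 2cos(α−β) − 2d(sin α − sin β))/8 = -4.359975, |c| > 1 → infeasible
Shortest: LSR with L = 31.352677 m ≈ 31.3527 m

31.3527 m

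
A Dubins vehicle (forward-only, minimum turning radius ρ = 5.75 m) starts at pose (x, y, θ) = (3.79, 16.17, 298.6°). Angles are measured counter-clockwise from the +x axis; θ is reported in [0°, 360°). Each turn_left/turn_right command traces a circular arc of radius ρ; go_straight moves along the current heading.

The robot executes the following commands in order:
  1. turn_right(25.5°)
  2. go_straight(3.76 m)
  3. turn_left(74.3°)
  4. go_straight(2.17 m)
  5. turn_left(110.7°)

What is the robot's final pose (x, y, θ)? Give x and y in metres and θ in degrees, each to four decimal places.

(18.2385, 10.6217, 98.1000°)

set_pose: (x, y, θ) = (3.7900, 16.1700, 298.6000°), ρ = 5.75
turn_right(25.5°): centre at ρ to the right, rotate −25.5° → (4.4832, 13.7285, 273.1000°)
go_straight(3.76): x += 3.76·cos θ, y += 3.76·sin θ → (4.6865, 9.9740, 273.1000°)
turn_left(74.3°): centre at ρ to the left, rotate +74.3° → (9.1738, 4.6734, 347.4000°)
go_straight(2.17): x += 2.17·cos θ, y += 2.17·sin θ → (11.2915, 4.2000, 347.4000°)
turn_left(110.7°): centre at ρ to the left, rotate +110.7° → (18.2385, 10.6217, 458.1000° ≡ 98.1000°)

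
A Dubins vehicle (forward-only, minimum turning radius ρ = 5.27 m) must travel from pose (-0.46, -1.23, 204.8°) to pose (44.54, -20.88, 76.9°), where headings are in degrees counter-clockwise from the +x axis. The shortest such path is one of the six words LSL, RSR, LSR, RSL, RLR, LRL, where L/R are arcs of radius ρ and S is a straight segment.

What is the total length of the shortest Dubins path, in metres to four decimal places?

61.4099 m

Let ψ = atan2(Δy, Δx) = atan2(-19.65, 45.00) = -23.5893° be the start→goal bearing.
Normalize: d = |goal − start| / ρ = 49.103182/5.27 = 9.317492, α = (θ_start − ψ) mod 360° = 228.3893° = 3.986145 rad, β = (θ_goal − ψ) mod 360° = 100.4893° = 1.753869 rad.
Common terms: sin α = -0.747674, cos α = -0.664066, sin β = 0.983289, cos β = -0.182052, cos(α−β) = -0.614285, d² = 86.815655. Work in radians in the unit-radius frame; every candidate has L = ρ·(t + p + q).
LSL: p² = 2 + d² − 2cos(α−β) + 2d(sin α − sin β) = 57.787759; p = √p² = 7.601826; φ = atan2(cos β − cos α, d + sin α − sin β) = 0.063450 rad; t = (φ − α) mod 2π = 2.360490 rad, q = (β − φ) mod 2π = 1.690419 rad → L = 5.27·(2.360490 + 7.601826 + 1.690419) = 5.27·11.652735 = 61.409915 m
RSR: p² = 2 + d² − 2cos(α−β) + 2d(sin β − sin α) = 122.300691; p = √p² = 11.058964; φ = atan2(cos α − cos β, d − sin α + sin β) = -0.043600 rad; t = (α − φ) mod 2π = 4.029745 rad, q = (φ − β) mod 2π = 4.485717 rad → L = 5.27·(4.029745 + 11.058964 + 4.485717) = 5.27·19.574426 = 103.157224 m
LSR: p² = d² − 2 + 2cos(α−β) + 2d(sin α + sin β) = 87.977766; p = √p² = 9.379646; φ = atan2(−cos α − cos β, d + sin α + sin β) − atan2(−2, p) = 0.298421 rad; t = (φ − α) mod 2π = 2.595461 rad, q = (φ − β) mod 2π = 4.827737 rad → L = 5.27·(2.595461 + 9.379646 + 4.827737) = 5.27·16.802845 = 88.550992 m
RSL: p² = d² − 2 + 2cos(α−β) − 2d(sin α + sin β) = 79.196403; p = √p² = 8.899236; φ = atan2(cos α + cos β, d − sin α − sin β) − atan2(2, p) = -0.313963 rad; t = (α − φ) mod 2π = 4.300108 rad, q = (β − φ) mod 2π = 2.067832 rad → L = 5.27·(4.300108 + 8.899236 + 2.067832) = 5.27·15.267176 = 80.458016 m
RLR: c = (6 − d² + 2cos(α−β) + 2d(sin α − sin β))/8 = -14.287586, |c| > 1 → infeasible
LRL: c = (6 − d² + 2cos(α−β) − 2d(sin α − sin β))/8 = -6.223470, |c| > 1 → infeasible
Shortest: LSL with L = 61.409915 m ≈ 61.4099 m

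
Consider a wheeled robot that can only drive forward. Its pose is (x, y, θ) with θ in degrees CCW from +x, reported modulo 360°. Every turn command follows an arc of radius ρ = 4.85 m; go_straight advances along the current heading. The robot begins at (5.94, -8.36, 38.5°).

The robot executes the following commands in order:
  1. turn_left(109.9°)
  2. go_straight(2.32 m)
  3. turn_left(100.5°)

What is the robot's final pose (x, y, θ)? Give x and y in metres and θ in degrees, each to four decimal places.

set_pose: (x, y, θ) = (5.9400, -8.3600, 38.5000°), ρ = 4.85
turn_left(109.9°): centre at ρ to the left, rotate +109.9° → (5.4621, -0.4335, 148.4000°)
go_straight(2.32): x += 2.32·cos θ, y += 2.32·sin θ → (3.4861, 0.7822, 148.4000°)
turn_left(100.5°): centre at ρ to the left, rotate +100.5° → (-3.5800, -1.6027, 248.9000°)

(-3.5800, -1.6027, 248.9000°)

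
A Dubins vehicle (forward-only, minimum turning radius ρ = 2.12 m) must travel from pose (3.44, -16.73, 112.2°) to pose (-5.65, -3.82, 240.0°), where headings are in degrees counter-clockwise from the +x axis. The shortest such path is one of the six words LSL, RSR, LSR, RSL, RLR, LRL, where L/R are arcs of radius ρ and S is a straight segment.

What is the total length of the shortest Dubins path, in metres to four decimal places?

18.4417 m

Let ψ = atan2(Δy, Δx) = atan2(12.91, -9.09) = 125.1496° be the start→goal bearing.
Normalize: d = |goal − start| / ρ = 15.789117/2.12 = 7.447696, α = (θ_start − ψ) mod 360° = 347.0504° = 6.057172 rad, β = (θ_goal − ψ) mod 360° = 114.8504° = 2.004518 rad.
Common terms: sin α = -0.224094, cos α = 0.974568, sin β = 0.907408, cos β = -0.420251, cos(α−β) = -0.612907, d² = 55.468183. Work in radians in the unit-radius frame; every candidate has L = ρ·(t + p + q).
LSL: p² = 2 + d² − 2cos(α−β) + 2d(sin α − sin β) = 41.839836; p = √p² = 6.468372; φ = atan2(cos β − cos α, d + sin α − sin β) = -0.217344 rad; t = (φ − α) mod 2π = 0.008669 rad, q = (β − φ) mod 2π = 2.221862 rad → L = 2.12·(0.008669 + 6.468372 + 2.221862) = 2.12·8.698903 = 18.441674 m
RSR: p² = 2 + d² − 2cos(α−β) + 2d(sin β − sin α) = 75.548157; p = √p² = 8.691844; φ = atan2(cos α − cos β, d − sin α + sin β) = 0.161171 rad; t = (α − φ) mod 2π = 5.896001 rad, q = (φ − β) mod 2π = 4.439839 rad → L = 2.12·(5.896001 + 8.691844 + 4.439839) = 2.12·19.027684 = 40.338690 m
LSR: p² = d² − 2 + 2cos(α−β) + 2d(sin α + sin β) = 62.420606; p = √p² = 7.900671; φ = atan2(−cos α − cos β, d + sin α + sin β) − atan2(−2, p) = 0.179867 rad; t = (φ − α) mod 2π = 0.405880 rad, q = (φ − β) mod 2π = 4.458534 rad → L = 2.12·(0.405880 + 7.900671 + 4.458534) = 2.12·12.765085 = 27.061980 m
RSL: p² = d² − 2 + 2cos(α−β) − 2d(sin α + sin β) = 42.064131; p = √p² = 6.485687; φ = atan2(cos α + cos β, d − sin α − sin β) − atan2(2, p) = -0.217355 rad; t = (α − φ) mod 2π = 6.274528 rad, q = (β − φ) mod 2π = 2.221873 rad → L = 2.12·(6.274528 + 6.485687 + 2.221873) = 2.12·14.982088 = 31.762026 m
RLR: c = (6 − d² + 2cos(α−β) + 2d(sin α − sin β))/8 = -8.443520, |c| > 1 → infeasible
LRL: c = (6 − d² + 2cos(α−β) − 2d(sin α − sin β))/8 = -4.229980, |c| > 1 → infeasible
Shortest: LSL with L = 18.441674 m ≈ 18.4417 m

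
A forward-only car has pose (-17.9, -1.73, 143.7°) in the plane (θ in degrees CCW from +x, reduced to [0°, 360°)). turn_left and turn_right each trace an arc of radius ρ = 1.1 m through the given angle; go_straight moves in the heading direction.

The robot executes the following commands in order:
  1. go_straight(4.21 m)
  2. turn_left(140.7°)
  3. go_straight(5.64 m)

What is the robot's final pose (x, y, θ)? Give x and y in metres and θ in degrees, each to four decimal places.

set_pose: (x, y, θ) = (-17.9000, -1.7300, 143.7000°), ρ = 1.1
go_straight(4.21): x += 4.21·cos θ, y += 4.21·sin θ → (-21.2930, 0.7624, 143.7000°)
turn_left(140.7°): centre at ρ to the left, rotate +140.7° → (-23.0096, -0.3977, 284.4000°)
go_straight(5.64): x += 5.64·cos θ, y += 5.64·sin θ → (-21.6070, -5.8605, 284.4000°)

(-21.6070, -5.8605, 284.4000°)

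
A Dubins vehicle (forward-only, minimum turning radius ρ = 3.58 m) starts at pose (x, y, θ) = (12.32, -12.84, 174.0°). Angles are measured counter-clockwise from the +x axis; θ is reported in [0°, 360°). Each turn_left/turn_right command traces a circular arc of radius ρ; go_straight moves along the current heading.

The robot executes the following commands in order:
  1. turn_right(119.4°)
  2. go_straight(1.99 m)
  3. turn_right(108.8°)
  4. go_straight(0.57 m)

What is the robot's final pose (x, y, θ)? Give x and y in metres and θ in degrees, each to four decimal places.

(17.0840, -6.0257, 305.8000°)

set_pose: (x, y, θ) = (12.3200, -12.8400, 174.0000°), ρ = 3.58
turn_right(119.4°): centre at ρ to the right, rotate −119.4° → (9.7761, -7.2058, 54.6000°)
go_straight(1.99): x += 1.99·cos θ, y += 1.99·sin θ → (10.9288, -5.5837, 54.6000°)
turn_right(108.8°): centre at ρ to the right, rotate −108.8° → (16.7506, -5.5634, -54.2000° ≡ 305.8000°)
go_straight(0.57): x += 0.57·cos θ, y += 0.57·sin θ → (17.0840, -6.0257, 305.8000°)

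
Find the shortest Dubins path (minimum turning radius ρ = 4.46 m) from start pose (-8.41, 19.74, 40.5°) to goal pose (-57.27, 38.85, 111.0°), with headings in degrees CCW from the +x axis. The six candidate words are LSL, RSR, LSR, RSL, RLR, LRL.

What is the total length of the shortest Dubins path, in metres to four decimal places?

Let ψ = atan2(Δy, Δx) = atan2(19.11, -48.86) = 158.6387° be the start→goal bearing.
Normalize: d = |goal − start| / ρ = 52.464194/4.46 = 11.763272, α = (θ_start − ψ) mod 360° = 241.8613° = 4.221277 rad, β = (θ_goal − ψ) mod 360° = 312.3613° = 5.451734 rad.
Common terms: sin α = -0.881809, cos α = -0.471607, sin β = -0.738910, cos β = 0.673804, cos(α−β) = 0.333807, d² = 138.374575. Work in radians in the unit-radius frame; every candidate has L = ρ·(t + p + q).
LSL: p² = 2 + d² − 2cos(α−β) + 2d(sin α − sin β) = 136.345050; p = √p² = 11.676688; φ = atan2(cos β − cos α, d + sin α − sin β) = 0.098252 rad; t = (φ − α) mod 2π = 2.160160 rad, q = (β − φ) mod 2π = 5.353482 rad → L = 4.46·(2.160160 + 11.676688 + 5.353482) = 4.46·19.190331 = 85.588875 m
RSR: p² = 2 + d² − 2cos(α−β) + 2d(sin β − sin α) = 143.068872; p = √p² = 11.961140; φ = atan2(cos α − cos β, d − sin α + sin β) = -0.095908 rad; t = (α − φ) mod 2π = 4.317185 rad, q = (φ − β) mod 2π = 0.735544 rad → L = 4.46·(4.317185 + 11.961140 + 0.735544) = 4.46·17.013868 = 75.881853 m
LSR: p² = d² − 2 + 2cos(α−β) + 2d(sin α + sin β) = 98.912271; p = √p² = 9.945465; φ = atan2(−cos α − cos β, d + sin α + sin β) − atan2(−2, p) = 0.178517 rad; t = (φ − α) mod 2π = 2.240426 rad, q = (φ − β) mod 2π = 1.009969 rad → L = 4.46·(2.240426 + 9.945465 + 1.009969) = 4.46·13.195859 = 58.853531 m
RSL: p² = d² − 2 + 2cos(α−β) − 2d(sin α + sin β) = 175.172107; p = √p² = 13.235260; φ = atan2(cos α + cos β, d − sin α − sin β) − atan2(2, p) = -0.134871 rad; t = (α − φ) mod 2π = 4.356147 rad, q = (β − φ) mod 2π = 5.586604 rad → L = 4.46·(4.356147 + 13.235260 + 5.586604) = 4.46·23.178012 = 103.373932 m
RLR: c = (6 − d² + 2cos(α−β) + 2d(sin α − sin β))/8 = -16.883609, |c| > 1 → infeasible
LRL: c = (6 − d² + 2cos(α−β) − 2d(sin α − sin β))/8 = -16.043131, |c| > 1 → infeasible
Shortest: LSR with L = 58.853531 m ≈ 58.8535 m

58.8535 m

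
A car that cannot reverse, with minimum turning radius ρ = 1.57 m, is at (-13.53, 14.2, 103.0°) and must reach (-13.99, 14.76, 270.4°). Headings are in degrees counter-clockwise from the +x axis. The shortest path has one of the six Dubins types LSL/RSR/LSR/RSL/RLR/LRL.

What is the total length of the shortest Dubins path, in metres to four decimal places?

11.3509 m

Let ψ = atan2(Δy, Δx) = atan2(0.56, -0.46) = 129.4007° be the start→goal bearing.
Normalize: d = |goal − start| / ρ = 0.724707/1.57 = 0.461597, α = (θ_start − ψ) mod 360° = 333.5993° = 5.822407 rad, β = (θ_goal − ψ) mod 360° = 140.9993° = 2.460903 rad.
Common terms: sin α = -0.444646, cos α = 0.895707, sin β = 0.629329, cos β = -0.777139, cos(α−β) = -0.975917, d² = 0.213072. Work in radians in the unit-radius frame; every candidate has L = ρ·(t + p + q).
LSL: p² = 2 + d² − 2cos(α−β) + 2d(sin α − sin β) = 3.173419; p = √p² = 1.781409; φ = atan2(cos β − cos α, d + sin α − sin β) = -1.921715 rad; t = (φ − α) mod 2π = 4.822249 rad, q = (β − φ) mod 2π = 4.382618 rad → L = 1.57·(4.822249 + 1.781409 + 4.382618) = 1.57·10.986276 = 17.248453 m
RSR: p² = 2 + d² − 2cos(α−β) + 2d(sin β − sin α) = 5.156392; p = √p² = 2.270769; φ = atan2(cos α − cos β, d − sin α + sin β) = 0.828158 rad; t = (α − φ) mod 2π = 4.994249 rad, q = (φ − β) mod 2π = 4.650440 rad → L = 1.57·(4.994249 + 2.270769 + 4.650440) = 1.57·11.915458 = 18.707270 m
LSR: p² = d² − 2 + 2cos(α−β) + 2d(sin α + sin β) = -3.568263 < 0 → infeasible
RSL: p² = d² − 2 + 2cos(α−β) − 2d(sin α + sin β) = -3.909261 < 0 → infeasible
RLR: c = (6 − d² + 2cos(α−β) + 2d(sin α − sin β))/8 = 0.355451; p = 2π − arccos c = 5.075786 rad; φ = atan2(cos α − cos β, d − sin α + sin β) = 0.828158 rad; t = (α − φ + p/2) mod 2π = 1.248957 rad, q = (α − β − t + p) mod 2π = 0.905148 rad → L = 1.57·(1.248957 + 5.075786 + 0.905148) = 1.57·7.229890 = 11.350927 m
LRL: c = (6 − d² + 2cos(α−β) − 2d(sin α − sin β))/8 = 0.603323; p = 2π − arccos c = 5.360050 rad; φ = atan2(cos β − cos α, d + sin α − sin β) = -1.921715 rad; t = (φ − α + p/2) mod 2π = 1.219089 rad, q = (β − α − t + p) mod 2π = 0.779457 rad → L = 1.57·(1.219089 + 5.360050 + 0.779457) = 1.57·7.358596 = 11.552995 m
Shortest: RLR with L = 11.350927 m ≈ 11.3509 m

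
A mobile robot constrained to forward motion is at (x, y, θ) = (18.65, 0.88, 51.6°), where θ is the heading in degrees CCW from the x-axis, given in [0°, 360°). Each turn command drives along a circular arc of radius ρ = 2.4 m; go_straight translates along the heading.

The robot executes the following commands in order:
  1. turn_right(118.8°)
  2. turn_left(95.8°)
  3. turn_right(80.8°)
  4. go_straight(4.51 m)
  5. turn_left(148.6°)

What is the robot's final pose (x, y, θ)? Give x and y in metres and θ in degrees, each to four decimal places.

set_pose: (x, y, θ) = (18.6500, 0.8800, 51.6000°), ρ = 2.4
turn_right(118.8°): centre at ρ to the right, rotate −118.8° → (22.7433, 0.3193, -67.2000° ≡ 292.8000°)
turn_left(95.8°): centre at ρ to the left, rotate +95.8° → (26.1047, -0.8578, 388.6000° ≡ 28.6000°)
turn_right(80.8°): centre at ρ to the right, rotate −80.8° → (29.1499, -1.4940, -52.2000° ≡ 307.8000°)
go_straight(4.51): x += 4.51·cos θ, y += 4.51·sin θ → (31.9141, -5.0576, 307.8000°)
turn_left(148.6°): centre at ρ to the left, rotate +148.6° → (36.1955, -3.3191, 456.4000° ≡ 96.4000°)

(36.1955, -3.3191, 96.4000°)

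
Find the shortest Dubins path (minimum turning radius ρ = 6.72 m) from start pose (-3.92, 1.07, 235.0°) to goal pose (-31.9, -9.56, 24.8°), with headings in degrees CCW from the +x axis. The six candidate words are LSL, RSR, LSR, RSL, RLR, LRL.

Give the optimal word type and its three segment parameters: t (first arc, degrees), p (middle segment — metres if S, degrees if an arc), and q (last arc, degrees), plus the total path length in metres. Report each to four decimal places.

Let ψ = atan2(Δy, Δx) = atan2(-10.63, -27.98) = -159.1975° be the start→goal bearing.
Normalize: d = |goal − start| / ρ = 29.931209/6.72 = 4.454049, α = (θ_start − ψ) mod 360° = 34.1975° = 0.596859 rad, β = (θ_goal − ψ) mod 360° = 183.9975° = 3.211362 rad.
Common terms: sin α = 0.562047, cos α = 0.827105, sin β = -0.069713, cos β = -0.997567, cos(α−β) = -0.864275, d² = 19.838553. Work in radians in the unit-radius frame; every candidate has L = ρ·(t + p + q).
LSL: p² = 2 + d² − 2cos(α−β) + 2d(sin α − sin β) = 29.194885; p = √p² = 5.403229; φ = atan2(cos β − cos α, d + sin α − sin β) = -0.344473 rad; t = (φ − α) mod 2π = 5.341854 rad, q = (β − φ) mod 2π = 3.555835 rad → L = 6.72·(5.341854 + 5.403229 + 3.555835) = 6.72·14.300918 = 96.102167 m
RSR: p² = 2 + d² − 2cos(α−β) + 2d(sin β − sin α) = 17.939319; p = √p² = 4.235483; φ = atan2(cos α − cos β, d − sin α + sin β) = 0.445386 rad; t = (α − φ) mod 2π = 0.151473 rad, q = (φ − β) mod 2π = 3.517209 rad → L = 6.72·(0.151473 + 4.235483 + 3.517209) = 6.72·7.904165 = 53.115992 m
LSR: p² = d² − 2 + 2cos(α−β) + 2d(sin α + sin β) = 20.495766; p = √p² = 4.527225; φ = atan2(−cos α − cos β, d + sin α + sin β) − atan2(−2, p) = 0.450439 rad; t = (φ − α) mod 2π = 6.136765 rad, q = (φ − β) mod 2π = 3.522262 rad → L = 6.72·(6.136765 + 4.527225 + 3.522262) = 6.72·14.186251 = 95.331610 m
RSL: p² = d² − 2 + 2cos(α−β) − 2d(sin α + sin β) = 11.724241; p = √p² = 3.424068; φ = atan2(cos α + cos β, d − sin α − sin β) − atan2(2, p) = -0.571648 rad; t = (α − φ) mod 2π = 1.168507 rad, q = (β − φ) mod 2π = 3.783010 rad → L = 6.72·(1.168507 + 3.424068 + 3.783010) = 6.72·8.375584 = 56.283926 m
RLR: c = (6 − d² + 2cos(α−β) + 2d(sin α − sin β))/8 = -1.242415, |c| > 1 → infeasible
LRL: c = (6 − d² + 2cos(α−β) − 2d(sin α − sin β))/8 = -2.649361, |c| > 1 → infeasible
Shortest: RSR with L = 53.115992 m ≈ 53.1160 m
Convert RSR to answer units (arcs ×180/π): t = 0.151473·180/π = 8.6788°, p = ρ·p = 6.72·4.235483 = 28.4624 m, q = 3.517209·180/π = 201.5212°, L = 53.1160 m.

RSR: t = 8.6788°, p = 28.4624 m, q = 201.5212°, L = 53.1160 m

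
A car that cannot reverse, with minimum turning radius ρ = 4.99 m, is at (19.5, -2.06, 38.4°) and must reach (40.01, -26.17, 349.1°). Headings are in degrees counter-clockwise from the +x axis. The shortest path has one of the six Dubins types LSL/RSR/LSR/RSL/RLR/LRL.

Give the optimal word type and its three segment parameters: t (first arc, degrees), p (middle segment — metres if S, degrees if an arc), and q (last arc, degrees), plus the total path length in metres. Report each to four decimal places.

RSL: t = 102.9012°, p = 21.7104 m, q = 53.6012°, L = 35.3405 m

Let ψ = atan2(Δy, Δx) = atan2(-24.11, 20.51) = -49.6127° be the start→goal bearing.
Normalize: d = |goal − start| / ρ = 31.653629/4.99 = 6.343413, α = (θ_start − ψ) mod 360° = 88.0127° = 1.536112 rad, β = (θ_goal − ψ) mod 360° = 38.7127° = 0.675664 rad.
Common terms: sin α = 0.999399, cos α = 0.034678, sin β = 0.625416, cos β = 0.780292, cos(α−β) = 0.652098, d² = 40.238883. Work in radians in the unit-radius frame; every candidate has L = ρ·(t + p + q).
LSL: p² = 2 + d² − 2cos(α−β) + 2d(sin α − sin β) = 45.679340; p = √p² = 6.758649; φ = atan2(cos β − cos α, d + sin α − sin β) = 0.110545 rad; t = (φ − α) mod 2π = 4.857619 rad, q = (β − φ) mod 2π = 0.565119 rad → L = 4.99·(4.857619 + 6.758649 + 0.565119) = 4.99·12.181387 = 60.785123 m
RSR: p² = 2 + d² − 2cos(α−β) + 2d(sin β − sin α) = 36.190031; p = √p² = 6.015815; φ = atan2(cos α − cos β, d − sin α + sin β) = -0.124262 rad; t = (α − φ) mod 2π = 1.660373 rad, q = (φ − β) mod 2π = 5.483259 rad → L = 4.99·(1.660373 + 6.015815 + 5.483259) = 4.99·13.159448 = 65.665644 m
LSR: p² = d² − 2 + 2cos(α−β) + 2d(sin α + sin β) = 60.156814; p = √p² = 7.756082; φ = atan2(−cos α − cos β, d + sin α + sin β) − atan2(−2, p) = 0.150442 rad; t = (φ − α) mod 2π = 4.897515 rad, q = (φ − β) mod 2π = 5.757963 rad → L = 4.99·(4.897515 + 7.756082 + 5.757963) = 4.99·18.411560 = 91.873686 m
RSL: p² = d² − 2 + 2cos(α−β) − 2d(sin α + sin β) = 18.929345; p = √p² = 4.350787; φ = atan2(cos α + cos β, d − sin α − sin β) − atan2(2, p) = -0.259853 rad; t = (α − φ) mod 2π = 1.795965 rad, q = (β − φ) mod 2π = 0.935517 rad → L = 4.99·(1.795965 + 4.350787 + 0.935517) = 4.99·7.082269 = 35.340522 m
RLR: c = (6 − d² + 2cos(α−β) + 2d(sin α − sin β))/8 = -3.523754, |c| > 1 → infeasible
LRL: c = (6 − d² + 2cos(α−β) − 2d(sin α − sin β))/8 = -4.709918, |c| > 1 → infeasible
Shortest: RSL with L = 35.340522 m ≈ 35.3405 m
Convert RSL to answer units (arcs ×180/π): t = 1.795965·180/π = 102.9012°, p = ρ·p = 4.99·4.350787 = 21.7104 m, q = 0.935517·180/π = 53.6012°, L = 35.3405 m.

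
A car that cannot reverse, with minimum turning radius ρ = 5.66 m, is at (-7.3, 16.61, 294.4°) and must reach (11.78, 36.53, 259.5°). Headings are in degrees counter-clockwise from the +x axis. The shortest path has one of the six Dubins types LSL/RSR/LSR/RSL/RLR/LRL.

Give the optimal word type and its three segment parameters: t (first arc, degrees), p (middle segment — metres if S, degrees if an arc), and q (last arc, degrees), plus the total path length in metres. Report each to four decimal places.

Let ψ = atan2(Δy, Δx) = atan2(19.92, 19.08) = 46.2339° be the start→goal bearing.
Normalize: d = |goal − start| / ρ = 27.583560/5.66 = 4.873421, α = (θ_start − ψ) mod 360° = 248.1661° = 4.331316 rad, β = (θ_goal − ψ) mod 360° = 213.2661° = 3.722196 rad.
Common terms: sin α = -0.928266, cos α = -0.371917, sin β = -0.548529, cos β = -0.836132, cos(α−β) = 0.820152, d² = 23.750228. Work in radians in the unit-radius frame; every candidate has L = ρ·(t + p + q).
LSL: p² = 2 + d² − 2cos(α−β) + 2d(sin α − sin β) = 20.408683; p = √p² = 4.517597; φ = atan2(cos β − cos α, d + sin α − sin β) = -0.102939 rad; t = (φ − α) mod 2π = 1.848930 rad, q = (β − φ) mod 2π = 3.825135 rad → L = 5.66·(1.848930 + 4.517597 + 3.825135) = 5.66·10.191662 = 57.684809 m
RSR: p² = 2 + d² − 2cos(α−β) + 2d(sin β − sin α) = 27.811165; p = √p² = 5.273629; φ = atan2(cos α − cos β, d − sin α + sin β) = 0.088140 rad; t = (α − φ) mod 2π = 4.243176 rad, q = (φ − β) mod 2π = 2.649129 rad → L = 5.66·(4.243176 + 5.273629 + 2.649129) = 5.66·12.165934 = 68.859189 m
LSR: p² = d² − 2 + 2cos(α−β) + 2d(sin α + sin β) = 8.996448; p = √p² = 2.999408; φ = atan2(−cos α − cos β, d + sin α + sin β) − atan2(−2, p) = 0.929803 rad; t = (φ − α) mod 2π = 2.881672 rad, q = (φ − β) mod 2π = 3.490792 rad → L = 5.66·(2.881672 + 2.999408 + 3.490792) = 5.66·9.371873 = 53.044799 m
RSL: p² = d² − 2 + 2cos(α−β) − 2d(sin α + sin β) = 37.784615; p = √p² = 6.146919; φ = atan2(cos α + cos β, d − sin α − sin β) − atan2(2, p) = -0.502554 rad; t = (α − φ) mod 2π = 4.833870 rad, q = (β − φ) mod 2π = 4.224750 rad → L = 5.66·(4.833870 + 6.146919 + 4.224750) = 5.66·15.205540 = 86.063355 m
RLR: c = (6 − d² + 2cos(α−β) + 2d(sin α − sin β))/8 = -2.476396, |c| > 1 → infeasible
LRL: c = (6 − d² + 2cos(α−β) − 2d(sin α − sin β))/8 = -1.551085, |c| > 1 → infeasible
Shortest: LSR with L = 53.044799 m ≈ 53.0448 m
Convert LSR to answer units (arcs ×180/π): t = 2.881672·180/π = 165.1077°, p = ρ·p = 5.66·2.999408 = 16.9766 m, q = 3.490792·180/π = 200.0077°, L = 53.0448 m.

LSR: t = 165.1077°, p = 16.9766 m, q = 200.0077°, L = 53.0448 m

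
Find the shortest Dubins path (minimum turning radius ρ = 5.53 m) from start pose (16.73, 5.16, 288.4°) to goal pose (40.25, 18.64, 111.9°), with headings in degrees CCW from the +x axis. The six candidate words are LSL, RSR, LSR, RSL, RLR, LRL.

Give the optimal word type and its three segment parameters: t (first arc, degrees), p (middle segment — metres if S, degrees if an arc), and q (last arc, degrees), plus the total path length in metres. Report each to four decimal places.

LSL: t = 107.9516°, p = 16.3172 m, q = 75.5484°, L = 34.0280 m

Let ψ = atan2(Δy, Δx) = atan2(13.48, 23.52) = 29.8183° be the start→goal bearing.
Normalize: d = |goal − start| / ρ = 27.109054/5.53 = 4.902180, α = (θ_start − ψ) mod 360° = 258.5817° = 4.513102 rad, β = (θ_goal − ψ) mod 360° = 82.0817° = 1.432596 rad.
Common terms: sin α = -0.980208, cos α = -0.197970, sin β = 0.990466, cos β = 0.137761, cos(α−β) = -0.998135, d² = 24.031366. Work in radians in the unit-radius frame; every candidate has L = ρ·(t + p + q).
LSL: p² = 2 + d² − 2cos(α−β) + 2d(sin α − sin β) = 8.706443; p = √p² = 2.950668; φ = atan2(cos β − cos α, d + sin α − sin β) = 0.114028 rad; t = (φ − α) mod 2π = 1.884111 rad, q = (β − φ) mod 2π = 1.318568 rad → L = 5.53·(1.884111 + 2.950668 + 1.318568) = 5.53·6.153347 = 34.028011 m
RSR: p² = 2 + d² − 2cos(α−β) + 2d(sin β − sin α) = 47.348828; p = √p² = 6.881048; φ = atan2(cos α − cos β, d − sin α + sin β) = -0.048810 rad; t = (α − φ) mod 2π = 4.561912 rad, q = (φ − β) mod 2π = 4.801779 rad → L = 5.53·(4.561912 + 6.881048 + 4.801779) = 5.53·16.244740 = 89.833412 m
LSR: p² = d² − 2 + 2cos(α−β) + 2d(sin α + sin β) = 20.135665; p = √p² = 4.487278; φ = atan2(−cos α − cos β, d + sin α + sin β) − atan2(−2, p) = 0.431532 rad; t = (φ − α) mod 2π = 2.201615 rad, q = (φ − β) mod 2π = 5.282121 rad → L = 5.53·(2.201615 + 4.487278 + 5.282121) = 5.53·11.971014 = 66.199708 m
RSL: p² = d² − 2 + 2cos(α−β) − 2d(sin α + sin β) = 19.934528; p = √p² = 4.464810; φ = atan2(cos α + cos β, d − sin α − sin β) − atan2(2, p) = -0.433453 rad; t = (α − φ) mod 2π = 4.946555 rad, q = (β − φ) mod 2π = 1.866049 rad → L = 5.53·(4.946555 + 4.464810 + 1.866049) = 5.53·11.277415 = 62.364102 m
RLR: c = (6 − d² + 2cos(α−β) + 2d(sin α − sin β))/8 = -4.918603, |c| > 1 → infeasible
LRL: c = (6 − d² + 2cos(α−β) − 2d(sin α − sin β))/8 = -0.088305; p = 2π − arccos c = 4.623968 rad; φ = atan2(cos β − cos α, d + sin α − sin β) = 0.114028 rad; t = (φ − α + p/2) mod 2π = 4.196095 rad, q = (β − α − t + p) mod 2π = 3.630552 rad → L = 5.53·(4.196095 + 4.623968 + 3.630552) = 5.53·12.450616 = 68.851906 m
Shortest: LSL with L = 34.028011 m ≈ 34.0280 m
Convert LSL to answer units (arcs ×180/π): t = 1.884111·180/π = 107.9516°, p = ρ·p = 5.53·2.950668 = 16.3172 m, q = 1.318568·180/π = 75.5484°, L = 34.0280 m.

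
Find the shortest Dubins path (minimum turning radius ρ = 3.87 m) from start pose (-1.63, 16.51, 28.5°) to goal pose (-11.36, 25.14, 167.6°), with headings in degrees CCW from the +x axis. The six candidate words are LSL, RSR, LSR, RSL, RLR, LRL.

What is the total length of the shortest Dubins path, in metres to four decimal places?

18.2297 m

Let ψ = atan2(Δy, Δx) = atan2(8.63, -9.73) = 138.4287° be the start→goal bearing.
Normalize: d = |goal − start| / ρ = 13.005760/3.87 = 3.360662, α = (θ_start − ψ) mod 360° = 250.0713° = 4.364568 rad, β = (θ_goal − ψ) mod 360° = 29.1713° = 0.509136 rad.
Common terms: sin α = -0.940118, cos α = -0.340850, sin β = 0.487423, cos β = 0.873166, cos(α−β) = -0.755853, d² = 11.294046. Work in radians in the unit-radius frame; every candidate has L = ρ·(t + p + q).
LSL: p² = 2 + d² − 2cos(α−β) + 2d(sin α − sin β) = 5.210790; p = √p² = 2.282716; φ = atan2(cos β − cos α, d + sin α − sin β) = 0.560760 rad; t = (φ − α) mod 2π = 2.479377 rad, q = (β − φ) mod 2π = 6.231562 rad → L = 3.87·(2.479377 + 2.282716 + 6.231562) = 3.87·10.993654 = 42.545440 m
RSR: p² = 2 + d² − 2cos(α−β) + 2d(sin β − sin α) = 24.400716; p = √p² = 4.939708; φ = atan2(cos α − cos β, d − sin α + sin β) = -0.248311 rad; t = (α − φ) mod 2π = 4.612879 rad, q = (φ − β) mod 2π = 5.525739 rad → L = 3.87·(4.612879 + 4.939708 + 5.525739) = 3.87·15.078326 = 58.353121 m
LSR: p² = d² − 2 + 2cos(α−β) + 2d(sin α + sin β) = 4.739632; p = √p² = 2.177069; φ = atan2(−cos α − cos β, d + sin α + sin β) − atan2(−2, p) = 0.561983 rad; t = (φ − α) mod 2π = 2.480600 rad, q = (φ − β) mod 2π = 0.052847 rad → L = 3.87·(2.480600 + 2.177069 + 0.052847) = 3.87·4.710516 = 18.229697 m
RSL: p² = d² − 2 + 2cos(α−β) − 2d(sin α + sin β) = 10.825047; p = √p² = 3.290144; φ = atan2(cos α + cos β, d − sin α − sin β) − atan2(2, p) = -0.407494 rad; t = (α − φ) mod 2π = 4.772063 rad, q = (β − φ) mod 2π = 0.916630 rad → L = 3.87·(4.772063 + 3.290144 + 0.916630) = 3.87·8.978837 = 34.748099 m
RLR: c = (6 − d² + 2cos(α−β) + 2d(sin α − sin β))/8 = -2.050090, |c| > 1 → infeasible
LRL: c = (6 − d² + 2cos(α−β) − 2d(sin α − sin β))/8 = 0.348651; p = 2π − arccos c = 5.068521 rad; φ = atan2(cos β − cos α, d + sin α − sin β) = 0.560760 rad; t = (φ − α + p/2) mod 2π = 5.013637 rad, q = (β − α − t + p) mod 2π = 2.482637 rad → L = 3.87·(5.013637 + 5.068521 + 2.482637) = 3.87·12.564794 = 48.625754 m
Shortest: LSR with L = 18.229697 m ≈ 18.2297 m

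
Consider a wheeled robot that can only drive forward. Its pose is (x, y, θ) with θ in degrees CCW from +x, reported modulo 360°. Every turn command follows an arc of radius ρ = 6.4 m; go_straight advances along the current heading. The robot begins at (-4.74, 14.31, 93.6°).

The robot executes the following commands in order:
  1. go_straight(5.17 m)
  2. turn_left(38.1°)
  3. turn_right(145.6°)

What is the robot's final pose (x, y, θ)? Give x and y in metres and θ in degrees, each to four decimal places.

set_pose: (x, y, θ) = (-4.7400, 14.3100, 93.6000°), ρ = 6.4
go_straight(5.17): x += 5.17·cos θ, y += 5.17·sin θ → (-5.0646, 19.4698, 93.6000°)
turn_left(38.1°): centre at ρ to the left, rotate +38.1° → (-6.6735, 23.3254, 131.7000°)
turn_right(145.6°): centre at ρ to the right, rotate −145.6° → (-0.3576, 33.7955, -13.9000° ≡ 346.1000°)

(-0.3576, 33.7955, 346.1000°)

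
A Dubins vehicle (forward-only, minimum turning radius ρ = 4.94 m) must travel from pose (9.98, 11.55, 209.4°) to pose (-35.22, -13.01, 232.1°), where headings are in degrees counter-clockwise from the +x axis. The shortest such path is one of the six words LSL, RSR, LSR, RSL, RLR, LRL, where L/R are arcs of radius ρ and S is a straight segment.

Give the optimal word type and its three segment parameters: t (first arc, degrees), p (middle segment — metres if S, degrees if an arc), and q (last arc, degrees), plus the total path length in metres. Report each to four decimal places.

RSL: t = 1.3616°, p = 49.3082 m, q = 24.0616°, L = 51.5002 m

Let ψ = atan2(Δy, Δx) = atan2(-24.56, -45.20) = -151.4820° be the start→goal bearing.
Normalize: d = |goal − start| / ρ = 51.441555/4.94 = 10.413270, α = (θ_start − ψ) mod 360° = 0.8820° = 0.015394 rad, β = (θ_goal − ψ) mod 360° = 23.5820° = 0.411583 rad.
Common terms: sin α = 0.015393, cos α = 0.999882, sin β = 0.400061, cos β = 0.916489, cos(α−β) = 0.922538, d² = 108.436198. Work in radians in the unit-radius frame; every candidate has L = ρ·(t + p + q).
LSL: p² = 2 + d² − 2cos(α−β) + 2d(sin α − sin β) = 100.579819; p = √p² = 10.028949; φ = atan2(cos β − cos α, d + sin α − sin β) = -0.008315 rad; t = (φ − α) mod 2π = 6.259476 rad, q = (β − φ) mod 2π = 0.419899 rad → L = 4.94·(6.259476 + 10.028949 + 0.419899) = 4.94·16.708324 = 82.539121 m
RSR: p² = 2 + d² − 2cos(α−β) + 2d(sin β − sin α) = 116.602424; p = √p² = 10.798260; φ = atan2(cos α − cos β, d − sin α + sin β) = 0.007723 rad; t = (α − φ) mod 2π = 0.007671 rad, q = (φ − β) mod 2π = 5.879325 rad → L = 4.94·(0.007671 + 10.798260 + 5.879325) = 4.94·16.685256 = 82.425164 m
LSR: p² = d² − 2 + 2cos(α−β) + 2d(sin α + sin β) = 116.933742; p = √p² = 10.813591; φ = atan2(−cos α − cos β, d + sin α + sin β) − atan2(−2, p) = 0.007728 rad; t = (φ − α) mod 2π = 6.275520 rad, q = (φ − β) mod 2π = 5.879330 rad → L = 4.94·(6.275520 + 10.813591 + 5.879330) = 4.94·22.968441 = 113.464098 m
RSL: p² = d² − 2 + 2cos(α−β) − 2d(sin α + sin β) = 99.628807; p = √p² = 9.981423; φ = atan2(cos α + cos β, d − sin α − sin β) − atan2(2, p) = -0.008372 rad; t = (α − φ) mod 2π = 0.023765 rad, q = (β − φ) mod 2π = 0.419955 rad → L = 4.94·(0.023765 + 9.981423 + 0.419955) = 4.94·10.425143 = 51.500208 m
RLR: c = (6 − d² + 2cos(α−β) + 2d(sin α − sin β))/8 = -13.575303, |c| > 1 → infeasible
LRL: c = (6 − d² + 2cos(α−β) − 2d(sin α − sin β))/8 = -11.572477, |c| > 1 → infeasible
Shortest: RSL with L = 51.500208 m ≈ 51.5002 m
Convert RSL to answer units (arcs ×180/π): t = 0.023765·180/π = 1.3616°, p = ρ·p = 4.94·9.981423 = 49.3082 m, q = 0.419955·180/π = 24.0616°, L = 51.5002 m.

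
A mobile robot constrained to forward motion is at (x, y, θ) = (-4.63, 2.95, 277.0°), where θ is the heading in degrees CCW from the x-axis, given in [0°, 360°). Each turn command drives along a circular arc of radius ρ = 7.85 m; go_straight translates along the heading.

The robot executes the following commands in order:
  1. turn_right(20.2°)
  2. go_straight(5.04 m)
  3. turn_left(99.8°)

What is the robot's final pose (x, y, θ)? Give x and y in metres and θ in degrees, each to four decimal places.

(1.2473, -14.3348, 356.6000°)

set_pose: (x, y, θ) = (-4.6300, 2.9500, 277.0000°), ρ = 7.85
turn_right(20.2°): centre at ρ to the right, rotate −20.2° → (-4.7789, 0.2008, 256.8000°)
go_straight(5.04): x += 5.04·cos θ, y += 5.04·sin θ → (-5.9298, -4.7061, 256.8000°)
turn_left(99.8°): centre at ρ to the left, rotate +99.8° → (1.2473, -14.3348, 356.6000°)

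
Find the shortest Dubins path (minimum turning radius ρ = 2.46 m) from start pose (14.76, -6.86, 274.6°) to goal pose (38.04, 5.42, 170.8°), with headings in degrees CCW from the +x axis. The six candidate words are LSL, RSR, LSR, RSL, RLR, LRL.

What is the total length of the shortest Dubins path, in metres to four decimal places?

33.6004 m

Let ψ = atan2(Δy, Δx) = atan2(12.28, 23.28) = 27.8113° be the start→goal bearing.
Normalize: d = |goal − start| / ρ = 26.320274/2.46 = 10.699298, α = (θ_start − ψ) mod 360° = 246.7887° = 4.307276 rad, β = (θ_goal − ψ) mod 360° = 142.9887° = 2.495624 rad.
Common terms: sin α = -0.919058, cos α = -0.394123, sin β = 0.601972, cos β = -0.798517, cos(α−β) = -0.238533, d² = 114.474982. Work in radians in the unit-radius frame; every candidate has L = ρ·(t + p + q).
LSL: p² = 2 + d² − 2cos(α−β) + 2d(sin α − sin β) = 84.404144; p = √p² = 9.187173; φ = atan2(cos β − cos α, d + sin α − sin β) = -0.044032 rad; t = (φ − α) mod 2π = 1.931878 rad, q = (β − φ) mod 2π = 2.539656 rad → L = 2.46·(1.931878 + 9.187173 + 2.539656) = 2.46·13.658706 = 33.600418 m
RSR: p² = 2 + d² − 2cos(α−β) + 2d(sin β − sin α) = 149.499953; p = √p² = 12.227017; φ = atan2(cos α − cos β, d − sin α + sin β) = 0.033080 rad; t = (α − φ) mod 2π = 4.274196 rad, q = (φ − β) mod 2π = 3.820641 rad → L = 2.46·(4.274196 + 12.227017 + 3.820641) = 2.46·20.321854 = 49.991762 m
LSR: p² = d² − 2 + 2cos(α−β) + 2d(sin α + sin β) = 105.212722; p = √p² = 10.257325; φ = atan2(−cos α − cos β, d + sin α + sin β) − atan2(−2, p) = 0.306939 rad; t = (φ − α) mod 2π = 2.282848 rad, q = (φ − β) mod 2π = 4.094500 rad → L = 2.46·(2.282848 + 10.257325 + 4.094500) = 2.46·16.634673 = 40.921295 m
RSL: p² = d² − 2 + 2cos(α−β) − 2d(sin α + sin β) = 118.783108; p = √p² = 10.898766; φ = atan2(cos α + cos β, d − sin α − sin β) − atan2(2, p) = -0.289328 rad; t = (α − φ) mod 2π = 4.596604 rad, q = (β − φ) mod 2π = 2.784953 rad → L = 2.46·(4.596604 + 10.898766 + 2.784953) = 2.46·18.280323 = 44.969595 m
RLR: c = (6 − d² + 2cos(α−β) + 2d(sin α − sin β))/8 = -17.687494, |c| > 1 → infeasible
LRL: c = (6 − d² + 2cos(α−β) − 2d(sin α − sin β))/8 = -9.550518, |c| > 1 → infeasible
Shortest: LSL with L = 33.600418 m ≈ 33.6004 m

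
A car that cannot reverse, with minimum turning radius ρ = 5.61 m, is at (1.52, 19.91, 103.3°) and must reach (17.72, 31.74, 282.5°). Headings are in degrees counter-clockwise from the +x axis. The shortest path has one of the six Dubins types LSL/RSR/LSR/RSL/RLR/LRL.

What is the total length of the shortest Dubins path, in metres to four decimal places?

Let ψ = atan2(Δy, Δx) = atan2(11.83, 16.20) = 36.1387° be the start→goal bearing.
Normalize: d = |goal − start| / ρ = 20.059634/5.61 = 3.575692, α = (θ_start − ψ) mod 360° = 67.1613° = 1.172186 rad, β = (θ_goal − ψ) mod 360° = 246.3613° = 4.299816 rad.
Common terms: sin α = 0.921601, cos α = 0.388138, sin β = -0.916092, cos β = -0.400967, cos(α−β) = -0.999903, d² = 12.785575. Work in radians in the unit-radius frame; every candidate has L = ρ·(t + p + q).
LSL: p² = 2 + d² − 2cos(α−β) + 2d(sin α − sin β) = 29.927434; p = √p² = 5.470597; φ = atan2(cos β − cos α, d + sin α − sin β) = -0.144750 rad; t = (φ − α) mod 2π = 4.966249 rad, q = (β − φ) mod 2π = 4.444566 rad → L = 5.61·(4.966249 + 5.470597 + 4.444566) = 5.61·14.881413 = 83.484725 m
RSR: p² = 2 + d² − 2cos(α−β) + 2d(sin β − sin α) = 3.643326; p = √p² = 1.908750; φ = atan2(cos α − cos β, d − sin α + sin β) = 0.426201 rad; t = (α − φ) mod 2π = 0.745985 rad, q = (φ − β) mod 2π = 2.409570 rad → L = 5.61·(0.745985 + 1.908750 + 2.409570) = 5.61·5.064305 = 28.410752 m
LSR: p² = d² − 2 + 2cos(α−β) + 2d(sin α + sin β) = 8.825168; p = √p² = 2.970718; φ = atan2(−cos α − cos β, d + sin α + sin β) − atan2(−2, p) = 0.596121 rad; t = (φ − α) mod 2π = 5.707120 rad, q = (φ − β) mod 2π = 2.579490 rad → L = 5.61·(5.707120 + 2.970718 + 2.579490) = 5.61·11.257328 = 63.153608 m
RSL: p² = d² − 2 + 2cos(α−β) − 2d(sin α + sin β) = 8.746373; p = √p² = 2.957427; φ = atan2(cos α + cos β, d − sin α − sin β) − atan2(2, p) = -0.598211 rad; t = (α − φ) mod 2π = 1.770397 rad, q = (β − φ) mod 2π = 4.898027 rad → L = 5.61·(1.770397 + 2.957427 + 4.898027) = 5.61·9.625851 = 54.001024 m
RLR: c = (6 − d² + 2cos(α−β) + 2d(sin α − sin β))/8 = 0.544584; p = 2π − arccos c = 5.288282 rad; φ = atan2(cos α − cos β, d − sin α + sin β) = 0.426201 rad; t = (α − φ + p/2) mod 2π = 3.390126 rad, q = (α − β − t + p) mod 2π = 5.053711 rad → L = 5.61·(3.390126 + 5.288282 + 5.053711) = 5.61·13.732120 = 77.037193 m
LRL: c = (6 − d² + 2cos(α−β) − 2d(sin α − sin β))/8 = -2.740929, |c| > 1 → infeasible
Shortest: RSR with L = 28.410752 m ≈ 28.4108 m

28.4108 m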